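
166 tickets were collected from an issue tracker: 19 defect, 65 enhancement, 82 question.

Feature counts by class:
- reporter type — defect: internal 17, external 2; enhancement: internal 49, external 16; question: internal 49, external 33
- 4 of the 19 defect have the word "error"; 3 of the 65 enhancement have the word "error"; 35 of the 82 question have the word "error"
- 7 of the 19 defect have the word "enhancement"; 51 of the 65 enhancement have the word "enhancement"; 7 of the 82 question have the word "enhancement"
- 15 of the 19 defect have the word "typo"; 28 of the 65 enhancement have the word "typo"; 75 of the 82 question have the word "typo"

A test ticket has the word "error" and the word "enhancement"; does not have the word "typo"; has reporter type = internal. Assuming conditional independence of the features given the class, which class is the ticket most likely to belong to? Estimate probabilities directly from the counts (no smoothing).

enhancement

defect: (19/166) × (17/19) × (4/19) × (7/19) × (4/19) ≈ 0.00167224
enhancement: (65/166) × (49/65) × (3/65) × (51/65) × (37/65) ≈ 0.00608473
question: (82/166) × (49/82) × (35/82) × (7/82) × (7/82) ≈ 0.000918143
Highest score → enhancement.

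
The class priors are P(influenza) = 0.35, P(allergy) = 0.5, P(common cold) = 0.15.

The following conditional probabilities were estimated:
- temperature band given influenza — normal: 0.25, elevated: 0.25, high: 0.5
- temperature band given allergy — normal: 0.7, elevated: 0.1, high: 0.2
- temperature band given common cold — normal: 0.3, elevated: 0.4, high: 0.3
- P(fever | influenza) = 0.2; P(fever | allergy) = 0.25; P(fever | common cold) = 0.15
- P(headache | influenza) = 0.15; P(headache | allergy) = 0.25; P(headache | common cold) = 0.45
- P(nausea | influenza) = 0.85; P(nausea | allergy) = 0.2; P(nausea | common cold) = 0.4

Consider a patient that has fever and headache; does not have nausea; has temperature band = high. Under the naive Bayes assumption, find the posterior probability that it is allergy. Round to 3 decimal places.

0.657

influenza: 0.35 × 0.5 × 0.2 × 0.15 × (1−0.85) = 0.0007875
allergy: 0.5 × 0.2 × 0.25 × 0.25 × (1−0.2) = 0.005
common cold: 0.15 × 0.3 × 0.15 × 0.45 × (1−0.4) = 0.0018225
P(allergy | x) = 0.005 / 0.00761 ≈ 0.657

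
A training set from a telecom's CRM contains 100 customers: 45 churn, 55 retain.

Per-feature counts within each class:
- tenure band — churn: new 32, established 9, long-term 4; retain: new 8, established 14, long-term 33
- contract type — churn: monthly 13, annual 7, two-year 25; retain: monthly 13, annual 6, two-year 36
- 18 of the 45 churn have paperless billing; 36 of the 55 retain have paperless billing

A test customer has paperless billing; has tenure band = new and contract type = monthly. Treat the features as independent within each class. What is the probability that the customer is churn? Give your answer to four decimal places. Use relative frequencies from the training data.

0.7492

churn: (45/100) × (32/45) × (13/45) × (18/45) ≈ 0.0369778
retain: (55/100) × (8/55) × (13/55) × (36/55) ≈ 0.0123769
P(churn | x) = 0.0369778 / 0.0493547 ≈ 0.7492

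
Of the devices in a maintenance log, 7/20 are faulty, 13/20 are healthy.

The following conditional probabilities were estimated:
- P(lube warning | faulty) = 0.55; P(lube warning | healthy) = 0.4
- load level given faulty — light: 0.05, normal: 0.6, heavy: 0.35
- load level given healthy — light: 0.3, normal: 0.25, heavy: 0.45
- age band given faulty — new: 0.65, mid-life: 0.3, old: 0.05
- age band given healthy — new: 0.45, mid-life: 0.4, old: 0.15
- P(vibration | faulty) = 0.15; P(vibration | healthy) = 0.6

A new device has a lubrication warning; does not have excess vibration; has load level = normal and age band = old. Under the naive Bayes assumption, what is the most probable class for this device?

faulty: 0.35 × 0.55 × 0.6 × 0.05 × (1−0.15) = 0.00490875
healthy: 0.65 × 0.4 × 0.25 × 0.15 × (1−0.6) = 0.0039
Highest score → faulty.

faulty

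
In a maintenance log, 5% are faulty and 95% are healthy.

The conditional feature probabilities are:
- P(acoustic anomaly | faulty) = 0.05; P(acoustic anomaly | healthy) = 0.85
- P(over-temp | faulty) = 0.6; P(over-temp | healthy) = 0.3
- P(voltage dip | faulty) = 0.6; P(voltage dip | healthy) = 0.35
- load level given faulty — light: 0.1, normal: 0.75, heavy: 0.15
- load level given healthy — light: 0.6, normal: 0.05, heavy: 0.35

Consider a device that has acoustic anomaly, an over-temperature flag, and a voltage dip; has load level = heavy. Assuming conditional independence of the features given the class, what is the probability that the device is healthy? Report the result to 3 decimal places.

faulty: 0.05 × 0.05 × 0.6 × 0.6 × 0.15 = 0.000135
healthy: 0.95 × 0.85 × 0.3 × 0.35 × 0.35 = 0.029675625
P(healthy | x) = 0.029675625 / 0.029810625 ≈ 0.995

0.995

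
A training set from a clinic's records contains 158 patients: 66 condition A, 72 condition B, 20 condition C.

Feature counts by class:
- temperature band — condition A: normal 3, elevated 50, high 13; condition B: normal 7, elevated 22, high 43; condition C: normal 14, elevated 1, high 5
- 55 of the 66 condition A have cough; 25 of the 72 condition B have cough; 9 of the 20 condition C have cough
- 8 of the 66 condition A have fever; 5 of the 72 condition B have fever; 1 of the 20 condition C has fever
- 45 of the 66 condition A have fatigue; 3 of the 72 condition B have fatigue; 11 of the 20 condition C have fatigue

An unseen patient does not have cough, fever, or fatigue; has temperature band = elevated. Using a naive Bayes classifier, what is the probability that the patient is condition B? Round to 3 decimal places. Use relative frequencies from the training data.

condition A: (66/158) × (50/66) × (11/66) × (58/66) × (21/66) ≈ 0.0147476
condition B: (72/158) × (22/72) × (47/72) × (67/72) × (69/72) ≈ 0.0810569
condition C: (20/158) × (1/20) × (11/20) × (19/20) × (9/20) ≈ 0.00148813
P(condition B | x) = 0.0810569 / 0.09729263 ≈ 0.833

0.833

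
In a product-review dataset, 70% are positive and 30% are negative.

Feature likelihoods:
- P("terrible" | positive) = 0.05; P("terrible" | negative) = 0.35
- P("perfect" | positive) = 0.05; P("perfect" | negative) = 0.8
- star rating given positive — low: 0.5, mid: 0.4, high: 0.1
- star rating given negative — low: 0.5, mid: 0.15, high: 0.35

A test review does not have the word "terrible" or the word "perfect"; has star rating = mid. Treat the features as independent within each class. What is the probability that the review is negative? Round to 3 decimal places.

positive: 0.7 × (1−0.05) × (1−0.05) × 0.4 = 0.2527
negative: 0.3 × (1−0.35) × (1−0.8) × 0.15 = 0.00585
P(negative | x) = 0.00585 / 0.25855 ≈ 0.023

0.023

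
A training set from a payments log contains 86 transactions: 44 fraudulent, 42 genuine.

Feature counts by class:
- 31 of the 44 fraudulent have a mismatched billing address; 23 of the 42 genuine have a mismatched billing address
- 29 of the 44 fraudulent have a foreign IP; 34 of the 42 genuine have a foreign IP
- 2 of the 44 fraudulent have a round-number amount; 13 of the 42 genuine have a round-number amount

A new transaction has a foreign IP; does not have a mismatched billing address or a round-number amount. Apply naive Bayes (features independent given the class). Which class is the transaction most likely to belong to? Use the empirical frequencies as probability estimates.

genuine

fraudulent: (44/86) × (13/44) × (29/44) × (42/44) ≈ 0.0951014
genuine: (42/86) × (19/42) × (34/42) × (29/42) ≈ 0.12349
Highest score → genuine.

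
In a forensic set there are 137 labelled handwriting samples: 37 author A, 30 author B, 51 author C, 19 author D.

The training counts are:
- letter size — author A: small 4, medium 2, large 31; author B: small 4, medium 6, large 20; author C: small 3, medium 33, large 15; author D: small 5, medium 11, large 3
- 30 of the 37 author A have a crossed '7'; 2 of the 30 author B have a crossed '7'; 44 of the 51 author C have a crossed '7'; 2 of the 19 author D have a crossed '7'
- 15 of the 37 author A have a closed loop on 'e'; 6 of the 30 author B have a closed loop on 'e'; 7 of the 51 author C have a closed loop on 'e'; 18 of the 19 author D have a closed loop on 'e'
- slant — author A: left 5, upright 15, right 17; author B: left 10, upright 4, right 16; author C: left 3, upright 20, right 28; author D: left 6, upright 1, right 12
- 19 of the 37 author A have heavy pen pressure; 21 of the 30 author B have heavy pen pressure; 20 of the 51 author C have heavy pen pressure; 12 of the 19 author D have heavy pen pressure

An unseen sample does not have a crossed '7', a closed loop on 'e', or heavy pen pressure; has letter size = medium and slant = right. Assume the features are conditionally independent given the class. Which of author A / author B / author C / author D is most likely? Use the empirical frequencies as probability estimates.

author A: (37/137) × (2/37) × (7/37) × (22/37) × (17/37) × (18/37) ≈ 0.000367066
author B: (30/137) × (6/30) × (28/30) × (24/30) × (16/30) × (9/30) ≈ 0.00523212
author C: (51/137) × (33/51) × (7/51) × (44/51) × (28/51) × (31/51) ≈ 0.00951882
author D: (19/137) × (11/19) × (17/19) × (1/19) × (12/19) × (7/19) ≈ 0.000879804
Highest score → author C.

author C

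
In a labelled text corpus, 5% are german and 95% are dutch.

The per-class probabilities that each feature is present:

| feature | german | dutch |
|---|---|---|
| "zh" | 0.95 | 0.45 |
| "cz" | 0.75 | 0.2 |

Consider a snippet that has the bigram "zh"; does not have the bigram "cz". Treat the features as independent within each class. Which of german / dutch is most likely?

dutch

german: 0.05 × 0.95 × (1−0.75) = 0.011875
dutch: 0.95 × 0.45 × (1−0.2) = 0.342
Highest score → dutch.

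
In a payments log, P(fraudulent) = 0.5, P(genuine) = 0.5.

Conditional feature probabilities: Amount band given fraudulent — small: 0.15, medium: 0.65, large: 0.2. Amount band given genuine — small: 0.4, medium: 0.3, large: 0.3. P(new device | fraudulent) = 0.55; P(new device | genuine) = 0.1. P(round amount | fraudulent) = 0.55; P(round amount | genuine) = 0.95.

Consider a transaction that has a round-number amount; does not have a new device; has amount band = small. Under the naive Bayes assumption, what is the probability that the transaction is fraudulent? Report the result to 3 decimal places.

fraudulent: 0.5 × 0.15 × (1−0.55) × 0.55 = 0.0185625
genuine: 0.5 × 0.4 × (1−0.1) × 0.95 = 0.171
P(fraudulent | x) = 0.0185625 / 0.1895625 ≈ 0.098

0.098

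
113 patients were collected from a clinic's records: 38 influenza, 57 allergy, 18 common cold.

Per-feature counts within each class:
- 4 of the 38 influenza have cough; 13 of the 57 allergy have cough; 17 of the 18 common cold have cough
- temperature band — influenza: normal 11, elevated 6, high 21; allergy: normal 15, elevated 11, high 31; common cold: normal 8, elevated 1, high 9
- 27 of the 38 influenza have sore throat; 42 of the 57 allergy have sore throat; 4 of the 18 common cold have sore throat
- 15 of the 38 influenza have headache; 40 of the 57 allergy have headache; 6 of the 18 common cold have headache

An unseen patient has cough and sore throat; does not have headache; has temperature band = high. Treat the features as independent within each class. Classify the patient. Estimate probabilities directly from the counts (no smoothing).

allergy

influenza: (38/113) × (4/38) × (21/38) × (27/38) × (23/38) ≈ 0.00841282
allergy: (57/113) × (13/57) × (31/57) × (42/57) × (17/57) ≈ 0.0137499
common cold: (18/113) × (17/18) × (9/18) × (4/18) × (12/18) ≈ 0.0111439
Highest score → allergy.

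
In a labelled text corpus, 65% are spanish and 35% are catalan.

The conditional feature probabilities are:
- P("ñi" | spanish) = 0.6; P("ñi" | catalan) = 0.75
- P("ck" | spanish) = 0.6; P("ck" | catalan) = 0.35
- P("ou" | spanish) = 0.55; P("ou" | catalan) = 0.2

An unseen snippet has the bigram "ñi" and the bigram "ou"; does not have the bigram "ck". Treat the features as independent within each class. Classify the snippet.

spanish

spanish: 0.65 × 0.6 × (1−0.6) × 0.55 = 0.0858
catalan: 0.35 × 0.75 × (1−0.35) × 0.2 = 0.034125
Highest score → spanish.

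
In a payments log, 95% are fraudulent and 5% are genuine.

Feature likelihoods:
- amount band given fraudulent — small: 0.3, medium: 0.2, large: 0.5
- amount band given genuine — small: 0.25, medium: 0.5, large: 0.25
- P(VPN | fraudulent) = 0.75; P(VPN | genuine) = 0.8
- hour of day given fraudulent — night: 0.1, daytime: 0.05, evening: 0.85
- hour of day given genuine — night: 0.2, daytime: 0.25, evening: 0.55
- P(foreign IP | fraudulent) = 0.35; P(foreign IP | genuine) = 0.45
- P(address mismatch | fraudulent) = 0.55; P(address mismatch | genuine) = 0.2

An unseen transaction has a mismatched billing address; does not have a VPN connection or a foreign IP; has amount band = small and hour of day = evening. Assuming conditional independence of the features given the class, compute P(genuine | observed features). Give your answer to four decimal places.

fraudulent: 0.95 × 0.3 × (1−0.75) × 0.85 × (1−0.35) × 0.55 = 0.02165109375
genuine: 0.05 × 0.25 × (1−0.8) × 0.55 × (1−0.45) × 0.2 = 0.00015125
P(genuine | x) = 0.00015125 / 0.02180234375 ≈ 0.0069

0.0069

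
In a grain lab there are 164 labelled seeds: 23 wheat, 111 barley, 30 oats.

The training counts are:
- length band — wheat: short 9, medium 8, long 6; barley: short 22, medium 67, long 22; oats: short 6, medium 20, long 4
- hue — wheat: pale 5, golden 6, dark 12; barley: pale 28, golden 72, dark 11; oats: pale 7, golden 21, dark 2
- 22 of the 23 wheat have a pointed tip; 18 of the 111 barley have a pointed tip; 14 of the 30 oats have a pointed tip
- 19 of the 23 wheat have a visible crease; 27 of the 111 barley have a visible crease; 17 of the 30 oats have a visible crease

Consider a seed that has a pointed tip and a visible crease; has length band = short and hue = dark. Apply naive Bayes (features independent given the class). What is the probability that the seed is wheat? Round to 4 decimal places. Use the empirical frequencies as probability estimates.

wheat: (23/164) × (9/23) × (12/23) × (22/23) × (19/23) ≈ 0.0226242
barley: (111/164) × (22/111) × (11/111) × (18/111) × (27/111) ≈ 0.000524371
oats: (30/164) × (6/30) × (2/30) × (14/30) × (17/30) ≈ 0.000644986
P(wheat | x) = 0.0226242 / 0.023793557 ≈ 0.9509

0.9509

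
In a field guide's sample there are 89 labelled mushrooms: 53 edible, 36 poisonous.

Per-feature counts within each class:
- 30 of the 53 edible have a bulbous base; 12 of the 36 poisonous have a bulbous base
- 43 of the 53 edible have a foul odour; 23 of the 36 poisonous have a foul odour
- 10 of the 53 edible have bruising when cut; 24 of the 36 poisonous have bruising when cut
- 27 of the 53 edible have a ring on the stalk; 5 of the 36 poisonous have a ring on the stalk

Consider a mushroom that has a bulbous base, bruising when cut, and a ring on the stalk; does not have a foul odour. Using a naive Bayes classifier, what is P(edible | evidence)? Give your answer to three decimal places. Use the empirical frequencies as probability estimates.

0.576

edible: (53/89) × (30/53) × (10/53) × (10/53) × (27/53) ≈ 0.00611318
poisonous: (36/89) × (12/36) × (13/36) × (24/36) × (5/36) ≈ 0.00450825
P(edible | x) = 0.00611318 / 0.01062143 ≈ 0.576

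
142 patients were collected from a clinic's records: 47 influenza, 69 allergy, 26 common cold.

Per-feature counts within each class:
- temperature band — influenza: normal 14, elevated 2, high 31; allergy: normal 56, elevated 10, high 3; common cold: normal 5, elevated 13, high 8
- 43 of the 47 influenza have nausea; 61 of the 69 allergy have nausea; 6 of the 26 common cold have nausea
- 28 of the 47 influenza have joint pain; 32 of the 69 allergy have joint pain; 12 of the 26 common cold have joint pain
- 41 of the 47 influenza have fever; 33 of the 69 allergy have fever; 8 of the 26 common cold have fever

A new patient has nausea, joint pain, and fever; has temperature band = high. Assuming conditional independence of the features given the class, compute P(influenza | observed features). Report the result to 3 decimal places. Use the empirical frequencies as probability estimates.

influenza: (47/142) × (31/47) × (43/47) × (28/47) × (41/47) ≈ 0.103798
allergy: (69/142) × (3/69) × (61/69) × (32/69) × (33/69) ≈ 0.00414266
common cold: (26/142) × (8/26) × (6/26) × (12/26) × (8/26) ≈ 0.00184631
P(influenza | x) = 0.103798 / 0.10978697 ≈ 0.945

0.945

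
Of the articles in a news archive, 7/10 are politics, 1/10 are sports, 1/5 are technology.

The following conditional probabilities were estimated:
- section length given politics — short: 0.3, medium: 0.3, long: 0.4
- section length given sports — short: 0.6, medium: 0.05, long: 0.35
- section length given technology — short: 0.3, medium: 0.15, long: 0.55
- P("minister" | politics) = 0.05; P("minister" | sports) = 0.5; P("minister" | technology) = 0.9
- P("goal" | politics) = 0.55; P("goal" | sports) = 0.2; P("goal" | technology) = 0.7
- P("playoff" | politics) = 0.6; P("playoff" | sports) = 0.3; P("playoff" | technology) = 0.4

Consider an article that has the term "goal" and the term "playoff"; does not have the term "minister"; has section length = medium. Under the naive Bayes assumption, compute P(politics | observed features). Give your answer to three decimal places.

0.985

politics: 0.7 × 0.3 × (1−0.05) × 0.55 × 0.6 = 0.065835
sports: 0.1 × 0.05 × (1−0.5) × 0.2 × 0.3 = 0.00015
technology: 0.2 × 0.15 × (1−0.9) × 0.7 × 0.4 = 0.00084
P(politics | x) = 0.065835 / 0.066825 ≈ 0.985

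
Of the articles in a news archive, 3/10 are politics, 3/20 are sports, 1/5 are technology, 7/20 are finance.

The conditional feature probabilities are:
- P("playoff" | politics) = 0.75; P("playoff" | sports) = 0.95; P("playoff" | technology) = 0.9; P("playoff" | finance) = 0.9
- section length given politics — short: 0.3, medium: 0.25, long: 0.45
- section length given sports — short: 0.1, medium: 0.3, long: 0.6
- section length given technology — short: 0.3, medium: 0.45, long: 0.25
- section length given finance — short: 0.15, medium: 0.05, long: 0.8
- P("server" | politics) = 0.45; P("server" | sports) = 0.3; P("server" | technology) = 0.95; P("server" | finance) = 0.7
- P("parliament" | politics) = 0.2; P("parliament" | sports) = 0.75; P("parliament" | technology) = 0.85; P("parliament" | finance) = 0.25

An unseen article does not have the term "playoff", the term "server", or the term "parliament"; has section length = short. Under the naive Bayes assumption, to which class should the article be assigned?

politics: 0.3 × (1−0.75) × 0.3 × (1−0.45) × (1−0.2) = 0.0099
sports: 0.15 × (1−0.95) × 0.1 × (1−0.3) × (1−0.75) = 0.00013125
technology: 0.2 × (1−0.9) × 0.3 × (1−0.95) × (1−0.85) = 0.000045
finance: 0.35 × (1−0.9) × 0.15 × (1−0.7) × (1−0.25) = 0.00118125
Highest score → politics.

politics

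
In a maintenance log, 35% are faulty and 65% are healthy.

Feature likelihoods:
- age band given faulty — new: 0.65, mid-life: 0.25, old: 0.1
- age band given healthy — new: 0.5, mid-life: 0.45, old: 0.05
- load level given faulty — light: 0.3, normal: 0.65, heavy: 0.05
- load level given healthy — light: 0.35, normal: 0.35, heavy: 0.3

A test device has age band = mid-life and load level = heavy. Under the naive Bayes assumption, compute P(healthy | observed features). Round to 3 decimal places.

faulty: 0.35 × 0.25 × 0.05 = 0.004375
healthy: 0.65 × 0.45 × 0.3 = 0.08775
P(healthy | x) = 0.08775 / 0.092125 ≈ 0.953

0.953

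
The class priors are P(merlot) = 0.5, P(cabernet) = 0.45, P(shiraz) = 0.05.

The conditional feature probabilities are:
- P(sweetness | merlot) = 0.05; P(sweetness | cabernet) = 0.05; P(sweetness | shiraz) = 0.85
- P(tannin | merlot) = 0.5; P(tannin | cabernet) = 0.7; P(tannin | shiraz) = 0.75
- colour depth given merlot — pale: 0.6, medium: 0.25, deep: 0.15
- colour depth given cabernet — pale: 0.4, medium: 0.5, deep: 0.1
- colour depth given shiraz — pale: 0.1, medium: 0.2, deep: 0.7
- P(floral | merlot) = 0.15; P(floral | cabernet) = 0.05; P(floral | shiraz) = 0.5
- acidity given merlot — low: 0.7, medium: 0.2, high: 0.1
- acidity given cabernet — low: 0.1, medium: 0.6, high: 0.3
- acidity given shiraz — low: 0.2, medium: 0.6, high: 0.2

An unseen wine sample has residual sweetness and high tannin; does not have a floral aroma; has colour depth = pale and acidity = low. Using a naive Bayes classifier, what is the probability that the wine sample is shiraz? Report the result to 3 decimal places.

merlot: 0.5 × 0.05 × 0.5 × 0.6 × (1−0.15) × 0.7 = 0.0044625
cabernet: 0.45 × 0.05 × 0.7 × 0.4 × (1−0.05) × 0.1 = 0.0005985
shiraz: 0.05 × 0.85 × 0.75 × 0.1 × (1−0.5) × 0.2 = 0.00031875
P(shiraz | x) = 0.00031875 / 0.00537975 ≈ 0.059

0.059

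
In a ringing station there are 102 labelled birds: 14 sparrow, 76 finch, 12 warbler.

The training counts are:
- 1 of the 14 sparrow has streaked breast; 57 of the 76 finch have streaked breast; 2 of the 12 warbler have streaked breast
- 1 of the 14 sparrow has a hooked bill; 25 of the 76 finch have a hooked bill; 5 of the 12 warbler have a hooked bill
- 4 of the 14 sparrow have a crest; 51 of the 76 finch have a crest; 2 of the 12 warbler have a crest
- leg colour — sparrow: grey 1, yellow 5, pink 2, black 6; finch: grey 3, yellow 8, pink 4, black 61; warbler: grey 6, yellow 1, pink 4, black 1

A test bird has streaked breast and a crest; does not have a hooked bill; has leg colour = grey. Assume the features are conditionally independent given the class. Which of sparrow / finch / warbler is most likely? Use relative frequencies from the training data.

finch

sparrow: (14/102) × (1/14) × (13/14) × (4/14) × (1/14) ≈ 0.000185789
finch: (76/102) × (57/76) × (51/76) × (51/76) × (3/76) ≈ 0.00993334
warbler: (12/102) × (2/12) × (7/12) × (2/12) × (6/12) ≈ 0.000953159
Highest score → finch.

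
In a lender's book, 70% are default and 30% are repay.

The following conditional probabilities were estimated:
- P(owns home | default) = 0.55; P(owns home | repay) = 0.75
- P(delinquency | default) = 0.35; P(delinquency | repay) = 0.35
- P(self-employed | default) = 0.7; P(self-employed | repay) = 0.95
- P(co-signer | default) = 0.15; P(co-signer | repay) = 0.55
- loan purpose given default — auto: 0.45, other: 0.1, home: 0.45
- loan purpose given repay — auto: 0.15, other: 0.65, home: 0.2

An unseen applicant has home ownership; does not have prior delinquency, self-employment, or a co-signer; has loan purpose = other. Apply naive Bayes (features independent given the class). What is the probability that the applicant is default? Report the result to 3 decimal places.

default: 0.7 × 0.55 × (1−0.35) × (1−0.7) × (1−0.15) × 0.1 = 0.006381375
repay: 0.3 × 0.75 × (1−0.35) × (1−0.95) × (1−0.55) × 0.65 = 0.00213890625
P(default | x) = 0.006381375 / 0.00852028125 ≈ 0.749

0.749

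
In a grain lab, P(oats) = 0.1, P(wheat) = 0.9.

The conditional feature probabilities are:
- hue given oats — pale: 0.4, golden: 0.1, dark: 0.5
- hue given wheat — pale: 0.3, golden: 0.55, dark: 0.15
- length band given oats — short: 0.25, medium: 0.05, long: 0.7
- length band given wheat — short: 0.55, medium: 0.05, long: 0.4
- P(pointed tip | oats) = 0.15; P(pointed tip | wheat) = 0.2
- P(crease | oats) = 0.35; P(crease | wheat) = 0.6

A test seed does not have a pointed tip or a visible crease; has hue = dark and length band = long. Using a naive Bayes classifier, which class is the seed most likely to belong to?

oats

oats: 0.1 × 0.5 × 0.7 × (1−0.15) × (1−0.35) = 0.0193375
wheat: 0.9 × 0.15 × 0.4 × (1−0.2) × (1−0.6) = 0.01728
Highest score → oats.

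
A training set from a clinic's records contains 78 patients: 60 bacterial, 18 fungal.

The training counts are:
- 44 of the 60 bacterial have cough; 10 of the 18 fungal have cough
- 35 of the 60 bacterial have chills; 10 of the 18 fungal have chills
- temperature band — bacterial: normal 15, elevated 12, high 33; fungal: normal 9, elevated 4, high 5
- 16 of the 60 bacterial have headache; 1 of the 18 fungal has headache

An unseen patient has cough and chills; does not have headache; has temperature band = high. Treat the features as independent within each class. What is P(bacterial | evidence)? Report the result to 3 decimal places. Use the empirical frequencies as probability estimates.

bacterial: (60/78) × (44/60) × (35/60) × (33/60) × (44/60) ≈ 0.132721
fungal: (18/78) × (10/18) × (10/18) × (5/18) × (17/18) ≈ 0.0186856
P(bacterial | x) = 0.132721 / 0.1514066 ≈ 0.877

0.877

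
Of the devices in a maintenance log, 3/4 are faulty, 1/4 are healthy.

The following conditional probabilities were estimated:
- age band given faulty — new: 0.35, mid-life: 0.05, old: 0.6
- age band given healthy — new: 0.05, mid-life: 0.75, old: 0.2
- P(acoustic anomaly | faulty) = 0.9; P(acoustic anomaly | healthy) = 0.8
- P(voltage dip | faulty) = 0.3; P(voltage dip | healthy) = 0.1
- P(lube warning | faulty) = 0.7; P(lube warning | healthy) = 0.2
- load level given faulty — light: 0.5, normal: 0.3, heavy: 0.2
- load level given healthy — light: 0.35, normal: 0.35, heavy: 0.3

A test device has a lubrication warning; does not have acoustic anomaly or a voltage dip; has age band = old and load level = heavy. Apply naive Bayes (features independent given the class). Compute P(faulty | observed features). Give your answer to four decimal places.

faulty: 0.75 × 0.6 × (1−0.9) × (1−0.3) × 0.7 × 0.2 = 0.00441
healthy: 0.25 × 0.2 × (1−0.8) × (1−0.1) × 0.2 × 0.3 = 0.00054
P(faulty | x) = 0.00441 / 0.00495 ≈ 0.8909

0.8909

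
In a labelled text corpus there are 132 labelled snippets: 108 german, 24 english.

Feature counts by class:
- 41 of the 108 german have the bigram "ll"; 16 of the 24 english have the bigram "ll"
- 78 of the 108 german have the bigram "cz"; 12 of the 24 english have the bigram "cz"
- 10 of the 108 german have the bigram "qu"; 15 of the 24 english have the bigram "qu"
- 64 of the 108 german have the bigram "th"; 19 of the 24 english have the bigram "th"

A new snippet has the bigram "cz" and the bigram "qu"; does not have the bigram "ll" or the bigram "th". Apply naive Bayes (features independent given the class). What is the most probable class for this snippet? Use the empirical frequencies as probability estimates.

german: (108/132) × (67/108) × (78/108) × (10/108) × (44/108) ≈ 0.0138286
english: (24/132) × (8/24) × (12/24) × (15/24) × (5/24) ≈ 0.00394571
Highest score → german.

german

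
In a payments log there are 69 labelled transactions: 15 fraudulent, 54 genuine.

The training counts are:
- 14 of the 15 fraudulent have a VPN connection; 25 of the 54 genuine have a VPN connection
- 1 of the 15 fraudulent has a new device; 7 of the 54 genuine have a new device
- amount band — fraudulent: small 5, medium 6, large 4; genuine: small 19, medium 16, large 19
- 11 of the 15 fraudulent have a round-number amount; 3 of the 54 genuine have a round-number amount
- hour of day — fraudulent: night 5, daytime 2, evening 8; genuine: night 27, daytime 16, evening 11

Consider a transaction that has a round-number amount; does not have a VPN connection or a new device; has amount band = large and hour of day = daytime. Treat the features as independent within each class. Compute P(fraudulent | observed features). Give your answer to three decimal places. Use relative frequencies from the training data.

0.143

fraudulent: (15/69) × (1/15) × (14/15) × (4/15) × (11/15) × (2/15) ≈ 0.000352693
genuine: (54/69) × (29/54) × (47/54) × (19/54) × (3/54) × (16/54) ≈ 0.00211869
P(fraudulent | x) = 0.000352693 / 0.002471383 ≈ 0.143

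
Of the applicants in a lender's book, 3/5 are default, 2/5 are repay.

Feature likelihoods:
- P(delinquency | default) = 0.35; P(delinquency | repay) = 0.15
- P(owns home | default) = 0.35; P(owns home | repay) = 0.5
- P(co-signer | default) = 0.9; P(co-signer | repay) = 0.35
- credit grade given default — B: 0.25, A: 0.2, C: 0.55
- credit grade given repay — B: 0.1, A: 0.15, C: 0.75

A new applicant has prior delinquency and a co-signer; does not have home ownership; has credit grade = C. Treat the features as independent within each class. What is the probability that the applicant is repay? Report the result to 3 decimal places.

default: 0.6 × 0.35 × (1−0.35) × 0.9 × 0.55 = 0.0675675
repay: 0.4 × 0.15 × (1−0.5) × 0.35 × 0.75 = 0.007875
P(repay | x) = 0.007875 / 0.0754425 ≈ 0.104

0.104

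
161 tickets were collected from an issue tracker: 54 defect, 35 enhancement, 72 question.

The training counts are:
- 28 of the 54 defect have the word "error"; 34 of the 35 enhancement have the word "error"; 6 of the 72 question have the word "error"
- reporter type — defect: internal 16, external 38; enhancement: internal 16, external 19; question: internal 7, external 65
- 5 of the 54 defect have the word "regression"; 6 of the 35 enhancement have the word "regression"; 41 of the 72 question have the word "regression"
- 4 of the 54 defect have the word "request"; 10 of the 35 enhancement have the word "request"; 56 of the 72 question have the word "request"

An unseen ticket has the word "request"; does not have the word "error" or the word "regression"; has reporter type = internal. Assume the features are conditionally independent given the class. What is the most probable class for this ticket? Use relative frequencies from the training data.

defect: (54/161) × (26/54) × (16/54) × (49/54) × (4/54) ≈ 0.00321619
enhancement: (35/161) × (1/35) × (16/35) × (29/35) × (10/35) ≈ 0.000672184
question: (72/161) × (66/72) × (7/72) × (31/72) × (56/72) ≈ 0.0133465
Highest score → question.

question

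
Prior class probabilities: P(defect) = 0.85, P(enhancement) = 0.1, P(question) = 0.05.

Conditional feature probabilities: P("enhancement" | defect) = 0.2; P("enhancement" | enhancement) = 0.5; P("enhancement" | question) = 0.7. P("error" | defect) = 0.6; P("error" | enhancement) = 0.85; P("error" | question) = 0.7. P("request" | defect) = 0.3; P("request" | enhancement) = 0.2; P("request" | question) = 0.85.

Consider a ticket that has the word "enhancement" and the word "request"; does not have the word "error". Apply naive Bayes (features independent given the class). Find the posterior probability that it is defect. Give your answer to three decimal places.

0.662

defect: 0.85 × 0.2 × (1−0.6) × 0.3 = 0.0204
enhancement: 0.1 × 0.5 × (1−0.85) × 0.2 = 0.0015
question: 0.05 × 0.7 × (1−0.7) × 0.85 = 0.008925
P(defect | x) = 0.0204 / 0.030825 ≈ 0.662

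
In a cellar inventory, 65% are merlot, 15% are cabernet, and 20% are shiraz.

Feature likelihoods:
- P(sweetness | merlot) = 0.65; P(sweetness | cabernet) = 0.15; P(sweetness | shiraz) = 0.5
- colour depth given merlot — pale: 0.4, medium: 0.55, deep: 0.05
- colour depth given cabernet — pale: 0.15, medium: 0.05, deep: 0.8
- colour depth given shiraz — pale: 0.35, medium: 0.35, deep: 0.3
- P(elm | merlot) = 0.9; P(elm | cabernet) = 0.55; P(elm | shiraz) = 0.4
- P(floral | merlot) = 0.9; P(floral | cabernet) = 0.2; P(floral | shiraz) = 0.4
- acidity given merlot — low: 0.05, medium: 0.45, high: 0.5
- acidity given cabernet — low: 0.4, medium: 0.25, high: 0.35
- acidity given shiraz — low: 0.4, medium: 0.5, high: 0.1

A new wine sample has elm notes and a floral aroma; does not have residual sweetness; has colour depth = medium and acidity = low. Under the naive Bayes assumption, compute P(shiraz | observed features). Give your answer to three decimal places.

merlot: 0.65 × (1−0.65) × 0.55 × 0.9 × 0.9 × 0.05 = 0.0050675625
cabernet: 0.15 × (1−0.15) × 0.05 × 0.55 × 0.2 × 0.4 = 0.0002805
shiraz: 0.2 × (1−0.5) × 0.35 × 0.4 × 0.4 × 0.4 = 0.00224
P(shiraz | x) = 0.00224 / 0.0075880625 ≈ 0.295

0.295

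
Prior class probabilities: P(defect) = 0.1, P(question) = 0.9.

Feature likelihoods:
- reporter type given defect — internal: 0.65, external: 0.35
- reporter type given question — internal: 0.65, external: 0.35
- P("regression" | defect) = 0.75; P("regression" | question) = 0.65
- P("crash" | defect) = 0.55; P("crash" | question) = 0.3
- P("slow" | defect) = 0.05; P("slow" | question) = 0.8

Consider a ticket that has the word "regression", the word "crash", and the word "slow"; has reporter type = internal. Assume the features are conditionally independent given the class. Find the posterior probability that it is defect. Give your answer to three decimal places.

defect: 0.1 × 0.65 × 0.75 × 0.55 × 0.05 = 0.001340625
question: 0.9 × 0.65 × 0.65 × 0.3 × 0.8 = 0.09126
P(defect | x) = 0.001340625 / 0.092600625 ≈ 0.014

0.014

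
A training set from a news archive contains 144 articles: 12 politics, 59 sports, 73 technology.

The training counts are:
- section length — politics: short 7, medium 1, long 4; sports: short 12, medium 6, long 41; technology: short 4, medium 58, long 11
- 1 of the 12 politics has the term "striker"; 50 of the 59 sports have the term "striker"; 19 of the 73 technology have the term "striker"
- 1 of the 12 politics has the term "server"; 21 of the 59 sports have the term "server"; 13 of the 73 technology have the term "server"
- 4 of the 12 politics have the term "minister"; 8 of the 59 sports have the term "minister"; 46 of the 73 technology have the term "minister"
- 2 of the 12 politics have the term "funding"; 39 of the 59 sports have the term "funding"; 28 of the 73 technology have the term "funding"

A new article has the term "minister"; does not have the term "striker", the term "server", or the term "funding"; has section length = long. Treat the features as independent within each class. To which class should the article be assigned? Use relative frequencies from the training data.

technology

politics: (12/144) × (4/12) × (11/12) × (11/12) × (4/12) × (10/12) ≈ 0.00648362
sports: (59/144) × (41/59) × (9/59) × (38/59) × (8/59) × (20/59) ≈ 0.00128576
technology: (73/144) × (11/73) × (54/73) × (60/73) × (46/73) × (45/73) ≈ 0.0180407
Highest score → technology.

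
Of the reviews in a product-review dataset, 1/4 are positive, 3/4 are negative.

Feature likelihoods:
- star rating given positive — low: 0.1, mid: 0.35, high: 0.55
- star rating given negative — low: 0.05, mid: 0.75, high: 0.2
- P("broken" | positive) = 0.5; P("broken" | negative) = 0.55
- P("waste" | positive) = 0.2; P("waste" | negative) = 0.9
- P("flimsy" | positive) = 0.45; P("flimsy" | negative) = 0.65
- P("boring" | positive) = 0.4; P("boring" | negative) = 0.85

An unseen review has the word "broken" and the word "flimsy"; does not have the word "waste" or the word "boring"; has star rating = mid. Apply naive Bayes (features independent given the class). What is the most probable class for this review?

positive: 0.25 × 0.35 × 0.5 × (1−0.2) × 0.45 × (1−0.4) = 0.00945
negative: 0.75 × 0.75 × 0.55 × (1−0.9) × 0.65 × (1−0.85) = 0.00301640625
Highest score → positive.

positive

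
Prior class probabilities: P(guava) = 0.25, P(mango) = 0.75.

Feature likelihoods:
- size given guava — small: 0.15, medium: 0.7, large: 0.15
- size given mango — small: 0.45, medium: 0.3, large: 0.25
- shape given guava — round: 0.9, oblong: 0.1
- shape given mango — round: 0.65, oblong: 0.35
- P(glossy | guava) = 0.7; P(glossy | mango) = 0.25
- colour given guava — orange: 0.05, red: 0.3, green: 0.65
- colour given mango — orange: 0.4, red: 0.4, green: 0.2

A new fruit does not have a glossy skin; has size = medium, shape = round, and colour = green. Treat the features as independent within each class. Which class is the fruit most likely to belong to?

guava

guava: 0.25 × 0.7 × 0.9 × (1−0.7) × 0.65 = 0.0307125
mango: 0.75 × 0.3 × 0.65 × (1−0.25) × 0.2 = 0.0219375
Highest score → guava.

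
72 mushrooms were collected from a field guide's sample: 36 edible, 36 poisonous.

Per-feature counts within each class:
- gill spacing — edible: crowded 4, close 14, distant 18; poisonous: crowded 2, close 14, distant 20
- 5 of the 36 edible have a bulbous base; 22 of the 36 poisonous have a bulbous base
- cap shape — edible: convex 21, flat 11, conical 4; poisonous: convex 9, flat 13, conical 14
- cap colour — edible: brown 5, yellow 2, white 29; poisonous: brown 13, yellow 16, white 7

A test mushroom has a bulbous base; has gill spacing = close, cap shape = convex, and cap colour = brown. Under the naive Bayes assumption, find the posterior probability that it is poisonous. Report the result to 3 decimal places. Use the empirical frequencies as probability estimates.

0.831

edible: (36/72) × (14/36) × (5/36) × (21/36) × (5/36) ≈ 0.002188
poisonous: (36/72) × (14/36) × (22/36) × (9/36) × (13/36) ≈ 0.0107275
P(poisonous | x) = 0.0107275 / 0.0129155 ≈ 0.831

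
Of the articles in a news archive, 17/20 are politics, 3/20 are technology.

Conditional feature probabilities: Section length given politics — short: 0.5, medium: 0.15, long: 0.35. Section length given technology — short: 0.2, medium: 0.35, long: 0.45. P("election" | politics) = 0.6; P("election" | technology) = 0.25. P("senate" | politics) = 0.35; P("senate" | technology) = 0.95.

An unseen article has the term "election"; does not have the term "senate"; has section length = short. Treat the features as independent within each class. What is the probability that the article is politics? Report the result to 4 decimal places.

0.9977

politics: 0.85 × 0.5 × 0.6 × (1−0.35) = 0.16575
technology: 0.15 × 0.2 × 0.25 × (1−0.95) = 0.000375
P(politics | x) = 0.16575 / 0.166125 ≈ 0.9977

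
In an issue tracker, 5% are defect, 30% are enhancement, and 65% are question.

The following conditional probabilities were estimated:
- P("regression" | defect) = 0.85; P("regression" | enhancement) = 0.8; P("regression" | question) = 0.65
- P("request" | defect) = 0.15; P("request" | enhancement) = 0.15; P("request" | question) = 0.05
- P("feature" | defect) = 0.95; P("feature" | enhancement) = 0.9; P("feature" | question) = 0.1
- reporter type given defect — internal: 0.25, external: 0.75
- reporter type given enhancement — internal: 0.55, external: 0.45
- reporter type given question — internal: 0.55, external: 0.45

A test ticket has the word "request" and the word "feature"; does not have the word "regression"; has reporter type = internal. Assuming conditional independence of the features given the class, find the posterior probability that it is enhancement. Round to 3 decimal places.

defect: 0.05 × (1−0.85) × 0.15 × 0.95 × 0.25 = 0.0002671875
enhancement: 0.3 × (1−0.8) × 0.15 × 0.9 × 0.55 = 0.004455
question: 0.65 × (1−0.65) × 0.05 × 0.1 × 0.55 = 0.000625625
P(enhancement | x) = 0.004455 / 0.0053478125 ≈ 0.833

0.833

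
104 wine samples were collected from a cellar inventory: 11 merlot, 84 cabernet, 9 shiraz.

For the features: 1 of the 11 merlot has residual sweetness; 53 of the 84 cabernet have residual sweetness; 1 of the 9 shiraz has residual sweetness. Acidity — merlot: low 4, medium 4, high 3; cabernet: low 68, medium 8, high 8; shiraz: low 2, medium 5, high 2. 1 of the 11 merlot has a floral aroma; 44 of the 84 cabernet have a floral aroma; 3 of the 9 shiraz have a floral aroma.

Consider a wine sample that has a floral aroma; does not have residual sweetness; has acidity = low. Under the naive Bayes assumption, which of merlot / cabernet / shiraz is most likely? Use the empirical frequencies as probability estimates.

merlot: (11/104) × (10/11) × (4/11) × (1/11) ≈ 0.00317864
cabernet: (84/104) × (31/84) × (68/84) × (44/84) ≈ 0.126395
shiraz: (9/104) × (8/9) × (2/9) × (3/9) ≈ 0.00569801
Highest score → cabernet.

cabernet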